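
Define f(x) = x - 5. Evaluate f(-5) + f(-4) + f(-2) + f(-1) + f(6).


f(-5) = -10
f(-4) = -9
f(-2) = -7
f(-1) = -6
f(6) = 1
Sum = -31

-31


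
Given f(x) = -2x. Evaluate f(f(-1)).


f(-1) = 2
f(2) = -4

-4


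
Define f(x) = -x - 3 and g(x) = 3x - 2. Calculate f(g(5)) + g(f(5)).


f(g(5)) = -16
g(f(5)) = -26
Sum = -42

-42


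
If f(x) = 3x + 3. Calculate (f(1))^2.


f(1) = 6
(6)^2 = 36

36


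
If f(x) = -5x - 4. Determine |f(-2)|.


f(-2) = 6
|6| = 6

6


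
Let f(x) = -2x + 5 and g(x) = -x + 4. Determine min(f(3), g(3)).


f(3) = -1
g(3) = 1
min = -1

-1


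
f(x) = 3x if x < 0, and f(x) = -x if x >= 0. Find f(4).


4 satisfies x >= 0
f(4) = -4

-4


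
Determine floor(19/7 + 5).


19/7 = 2.7143
2.7143 + 5 = 7.7143
floor(7.7143) = 7

7


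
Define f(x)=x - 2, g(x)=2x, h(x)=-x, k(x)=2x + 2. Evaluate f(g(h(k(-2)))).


k(-2) = -2
h(-2) = 2
g(2) = 4
f(4) = 2

2


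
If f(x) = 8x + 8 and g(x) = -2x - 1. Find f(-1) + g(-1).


f(-1) = 0
g(-1) = 1
Sum = 1

1


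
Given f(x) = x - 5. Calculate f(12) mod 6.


f(12) = 7
7 mod 6 = 1

1


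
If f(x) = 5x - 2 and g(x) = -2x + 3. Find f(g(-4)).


g(-4) = 11
f(11) = 53

53


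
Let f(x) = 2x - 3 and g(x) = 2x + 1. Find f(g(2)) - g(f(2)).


f(g(2)) = 7
g(f(2)) = 3
Difference = 4

4


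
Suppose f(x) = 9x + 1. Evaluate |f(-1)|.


f(-1) = -8
|-8| = 8

8


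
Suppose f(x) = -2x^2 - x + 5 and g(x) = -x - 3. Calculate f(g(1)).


-23


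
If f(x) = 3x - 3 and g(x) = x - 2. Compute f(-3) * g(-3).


f(-3) = -12
g(-3) = -5
Product = 60

60


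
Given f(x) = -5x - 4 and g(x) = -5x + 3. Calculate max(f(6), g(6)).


f(6) = -34
g(6) = -27
max = -27

-27


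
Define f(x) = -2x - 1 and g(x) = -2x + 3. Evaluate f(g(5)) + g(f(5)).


f(g(5)) = 13
g(f(5)) = 25
Sum = 38

38


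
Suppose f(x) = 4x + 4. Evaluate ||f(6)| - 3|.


f(6) = 28
|28| = 28
|28 - 3| = 25

25


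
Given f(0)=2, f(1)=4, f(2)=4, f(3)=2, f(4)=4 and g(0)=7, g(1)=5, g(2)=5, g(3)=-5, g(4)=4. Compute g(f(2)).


f(2) = 4
g(4) = 4

4


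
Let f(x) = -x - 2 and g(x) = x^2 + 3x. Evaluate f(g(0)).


-2


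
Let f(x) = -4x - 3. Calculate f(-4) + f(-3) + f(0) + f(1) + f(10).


f(-4) = 13
f(-3) = 9
f(0) = -3
f(1) = -7
f(10) = -43
Sum = -31

-31


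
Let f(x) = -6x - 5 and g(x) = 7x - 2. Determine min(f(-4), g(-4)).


f(-4) = 19
g(-4) = -30
min = -30

-30


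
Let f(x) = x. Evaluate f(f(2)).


f(2) = 2
f(2) = 2

2


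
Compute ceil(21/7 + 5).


21/7 = 3
3 + 5 = 8
ceil(8) = 8

8


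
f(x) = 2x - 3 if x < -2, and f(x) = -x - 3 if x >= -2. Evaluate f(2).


2 satisfies x >= -2
f(2) = -5

-5


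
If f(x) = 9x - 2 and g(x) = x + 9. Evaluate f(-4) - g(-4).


f(-4) = -38
g(-4) = 5
Difference = -43

-43


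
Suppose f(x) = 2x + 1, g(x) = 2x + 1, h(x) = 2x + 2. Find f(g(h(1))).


h(1) = 4
g(4) = 9
f(9) = 19

19


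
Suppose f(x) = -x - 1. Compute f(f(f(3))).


f(3) = -4
f(-4) = 3
f(3) = -4

-4


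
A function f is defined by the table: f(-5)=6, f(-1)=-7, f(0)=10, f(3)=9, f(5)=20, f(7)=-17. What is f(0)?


Reading from the table at x = 0

10


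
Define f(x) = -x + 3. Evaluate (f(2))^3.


f(2) = 1
(1)^3 = 1

1


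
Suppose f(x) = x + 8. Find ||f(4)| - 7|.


5


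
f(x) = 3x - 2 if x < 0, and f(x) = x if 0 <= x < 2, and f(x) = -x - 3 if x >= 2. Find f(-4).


-4 satisfies x < 0
f(-4) = -14

-14


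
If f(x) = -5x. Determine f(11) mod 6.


5


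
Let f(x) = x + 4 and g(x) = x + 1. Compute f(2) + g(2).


f(2) = 6
g(2) = 3
Sum = 9

9


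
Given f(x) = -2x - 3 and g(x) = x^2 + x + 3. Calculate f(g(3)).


g(3) = 15
f(15) = -33

-33


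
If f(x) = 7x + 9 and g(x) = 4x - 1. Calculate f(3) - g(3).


f(3) = 30
g(3) = 11
Difference = 19

19


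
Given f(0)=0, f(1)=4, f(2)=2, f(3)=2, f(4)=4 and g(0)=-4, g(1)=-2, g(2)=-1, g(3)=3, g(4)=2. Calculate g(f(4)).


f(4) = 4
g(4) = 2

2


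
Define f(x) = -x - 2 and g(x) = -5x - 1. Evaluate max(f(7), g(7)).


f(7) = -9
g(7) = -36
max = -9

-9


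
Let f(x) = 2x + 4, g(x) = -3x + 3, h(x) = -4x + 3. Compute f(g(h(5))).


h(5) = -17
g(-17) = 54
f(54) = 112

112


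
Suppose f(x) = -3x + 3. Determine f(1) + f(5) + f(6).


f(1) = 0
f(5) = -12
f(6) = -15
Sum = -27

-27


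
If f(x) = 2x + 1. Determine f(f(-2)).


f(-2) = -3
f(-3) = -5

-5


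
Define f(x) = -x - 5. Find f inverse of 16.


Solve -x - 5 = 16
x = (16 + 5) / (-1) = -21

-21


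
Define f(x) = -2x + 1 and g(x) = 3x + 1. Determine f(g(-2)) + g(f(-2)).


f(g(-2)) = 11
g(f(-2)) = 16
Sum = 27

27


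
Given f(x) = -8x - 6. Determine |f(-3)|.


18


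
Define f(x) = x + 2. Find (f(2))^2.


f(2) = 4
(4)^2 = 16

16


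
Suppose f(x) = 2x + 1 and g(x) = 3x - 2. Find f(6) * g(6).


f(6) = 13
g(6) = 16
Product = 208

208


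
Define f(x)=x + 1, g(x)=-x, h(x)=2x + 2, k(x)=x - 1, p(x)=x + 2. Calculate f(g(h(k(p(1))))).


p(1) = 3
k(3) = 2
h(2) = 6
g(6) = -6
f(-6) = -5

-5


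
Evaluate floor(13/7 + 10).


11


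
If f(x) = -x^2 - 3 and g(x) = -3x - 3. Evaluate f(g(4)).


g(4) = -15
f(-15) = (-1)*(-15)^2 - 3 = -228

-228


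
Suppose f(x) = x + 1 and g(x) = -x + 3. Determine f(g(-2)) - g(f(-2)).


f(g(-2)) = 6
g(f(-2)) = 4
Difference = 2

2


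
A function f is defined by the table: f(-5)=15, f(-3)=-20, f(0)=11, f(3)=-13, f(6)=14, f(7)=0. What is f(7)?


Reading from the table at x = 7

0


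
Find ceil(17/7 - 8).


17/7 = 2.4286
2.4286 - 8 = -5.5714
ceil(-5.5714) = -5

-5


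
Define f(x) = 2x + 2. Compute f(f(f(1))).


f(1) = 4
f(4) = 10
f(10) = 22

22


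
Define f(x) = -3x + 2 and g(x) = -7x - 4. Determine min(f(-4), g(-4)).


f(-4) = 14
g(-4) = 24
min = 14

14


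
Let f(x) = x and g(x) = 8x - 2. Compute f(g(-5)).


g(-5) = -42
f(-42) = -42

-42


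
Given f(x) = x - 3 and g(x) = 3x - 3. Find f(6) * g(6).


f(6) = 3
g(6) = 15
Product = 45

45


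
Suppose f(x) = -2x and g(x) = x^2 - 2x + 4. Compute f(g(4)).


g(4) = 12
f(12) = -24

-24


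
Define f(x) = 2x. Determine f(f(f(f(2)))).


32


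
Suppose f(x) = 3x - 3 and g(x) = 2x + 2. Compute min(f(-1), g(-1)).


-6


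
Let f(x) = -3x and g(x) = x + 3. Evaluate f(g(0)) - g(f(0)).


f(g(0)) = -9
g(f(0)) = 3
Difference = -12

-12


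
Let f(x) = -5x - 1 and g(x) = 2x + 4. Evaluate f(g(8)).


g(8) = 20
f(20) = -101

-101


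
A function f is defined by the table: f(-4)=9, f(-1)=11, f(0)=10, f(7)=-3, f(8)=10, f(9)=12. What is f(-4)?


Reading from the table at x = -4

9


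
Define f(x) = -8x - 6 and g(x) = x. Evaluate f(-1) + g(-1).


f(-1) = 2
g(-1) = -1
Sum = 1

1


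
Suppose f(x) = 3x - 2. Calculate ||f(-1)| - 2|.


f(-1) = -5
|-5| = 5
|5 - 2| = 3

3


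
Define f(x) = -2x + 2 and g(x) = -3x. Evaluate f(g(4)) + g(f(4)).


f(g(4)) = 26
g(f(4)) = 18
Sum = 44

44


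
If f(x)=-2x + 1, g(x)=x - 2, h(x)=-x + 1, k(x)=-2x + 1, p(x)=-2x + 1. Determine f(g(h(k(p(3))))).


p(3) = -5
k(-5) = 11
h(11) = -10
g(-10) = -12
f(-12) = 25

25


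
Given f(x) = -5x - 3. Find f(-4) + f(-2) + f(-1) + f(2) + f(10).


f(-4) = 17
f(-2) = 7
f(-1) = 2
f(2) = -13
f(10) = -53
Sum = -40

-40


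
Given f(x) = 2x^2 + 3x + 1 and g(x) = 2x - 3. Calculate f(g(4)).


66


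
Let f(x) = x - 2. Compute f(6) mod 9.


f(6) = 4
4 mod 9 = 4

4


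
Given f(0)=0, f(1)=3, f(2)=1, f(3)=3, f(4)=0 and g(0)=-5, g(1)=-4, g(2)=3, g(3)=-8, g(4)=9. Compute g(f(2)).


-4


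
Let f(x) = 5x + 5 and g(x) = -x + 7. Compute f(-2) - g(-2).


f(-2) = -5
g(-2) = 9
Difference = -14

-14


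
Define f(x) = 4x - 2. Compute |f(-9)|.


f(-9) = -38
|-38| = 38

38


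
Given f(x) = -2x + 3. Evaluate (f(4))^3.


f(4) = -5
(-5)^3 = -125

-125


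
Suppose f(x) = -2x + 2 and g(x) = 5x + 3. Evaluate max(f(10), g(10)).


f(10) = -18
g(10) = 53
max = 53

53


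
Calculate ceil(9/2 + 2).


9/2 = 4.5
4.5 + 2 = 6.5
ceil(6.5) = 7

7


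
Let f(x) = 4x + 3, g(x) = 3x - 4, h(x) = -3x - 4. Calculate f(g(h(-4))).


h(-4) = 8
g(8) = 20
f(20) = 83

83


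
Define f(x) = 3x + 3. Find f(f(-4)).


f(-4) = -9
f(-9) = -24

-24


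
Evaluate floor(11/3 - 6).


11/3 = 3.6667
3.6667 - 6 = -2.3333
floor(-2.3333) = -3

-3


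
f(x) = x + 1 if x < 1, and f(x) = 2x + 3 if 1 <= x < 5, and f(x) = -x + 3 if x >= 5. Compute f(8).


-5


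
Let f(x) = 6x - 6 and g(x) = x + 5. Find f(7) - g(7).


f(7) = 36
g(7) = 12
Difference = 24

24


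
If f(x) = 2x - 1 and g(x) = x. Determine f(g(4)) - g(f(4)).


f(g(4)) = 7
g(f(4)) = 7
Difference = 0

0


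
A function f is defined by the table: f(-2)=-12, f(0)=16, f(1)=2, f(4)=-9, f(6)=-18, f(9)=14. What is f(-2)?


Reading from the table at x = -2

-12


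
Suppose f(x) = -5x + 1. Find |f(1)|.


f(1) = -4
|-4| = 4

4


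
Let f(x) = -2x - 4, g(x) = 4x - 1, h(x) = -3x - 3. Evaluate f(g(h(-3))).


-50


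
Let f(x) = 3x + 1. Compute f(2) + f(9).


f(2) = 7
f(9) = 28
Sum = 35

35


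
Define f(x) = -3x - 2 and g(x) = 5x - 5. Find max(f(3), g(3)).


10


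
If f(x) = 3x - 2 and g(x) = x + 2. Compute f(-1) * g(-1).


-5


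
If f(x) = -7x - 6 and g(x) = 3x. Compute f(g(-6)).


g(-6) = -18
f(-18) = 120

120


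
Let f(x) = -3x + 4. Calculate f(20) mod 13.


9


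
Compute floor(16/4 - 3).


16/4 = 4
4 - 3 = 1
floor(1) = 1

1


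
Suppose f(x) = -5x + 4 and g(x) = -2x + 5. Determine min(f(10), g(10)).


f(10) = -46
g(10) = -15
min = -46

-46


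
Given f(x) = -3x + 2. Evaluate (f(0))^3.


f(0) = 2
(2)^3 = 8

8


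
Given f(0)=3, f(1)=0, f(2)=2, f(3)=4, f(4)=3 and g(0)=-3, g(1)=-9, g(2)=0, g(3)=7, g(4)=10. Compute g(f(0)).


f(0) = 3
g(3) = 7

7


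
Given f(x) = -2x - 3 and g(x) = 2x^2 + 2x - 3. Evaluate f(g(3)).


g(3) = 21
f(21) = -45

-45


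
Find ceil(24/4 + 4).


24/4 = 6
6 + 4 = 10
ceil(10) = 10

10


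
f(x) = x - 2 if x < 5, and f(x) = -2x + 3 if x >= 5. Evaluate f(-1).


-1 satisfies x < 5
f(-1) = -3

-3


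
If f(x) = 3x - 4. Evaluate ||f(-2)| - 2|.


f(-2) = -10
|-10| = 10
|10 - 2| = 8

8


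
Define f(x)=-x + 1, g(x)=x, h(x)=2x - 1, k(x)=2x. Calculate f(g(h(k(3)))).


k(3) = 6
h(6) = 11
g(11) = 11
f(11) = -10

-10


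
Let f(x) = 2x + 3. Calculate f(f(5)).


f(5) = 13
f(13) = 29

29


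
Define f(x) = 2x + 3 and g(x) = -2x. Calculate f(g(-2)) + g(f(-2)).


f(g(-2)) = 11
g(f(-2)) = 2
Sum = 13

13


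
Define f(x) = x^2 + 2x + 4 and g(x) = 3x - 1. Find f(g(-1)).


12


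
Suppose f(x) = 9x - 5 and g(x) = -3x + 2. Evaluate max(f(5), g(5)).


40


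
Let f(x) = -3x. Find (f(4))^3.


f(4) = -12
(-12)^3 = -1728

-1728


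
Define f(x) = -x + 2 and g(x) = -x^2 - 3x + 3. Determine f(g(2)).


9


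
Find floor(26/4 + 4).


26/4 = 6.5
6.5 + 4 = 10.5
floor(10.5) = 10

10


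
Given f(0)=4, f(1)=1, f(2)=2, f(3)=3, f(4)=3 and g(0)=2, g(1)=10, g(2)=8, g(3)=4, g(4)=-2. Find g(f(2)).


f(2) = 2
g(2) = 8

8


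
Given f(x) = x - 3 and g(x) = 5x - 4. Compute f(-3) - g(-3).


f(-3) = -6
g(-3) = -19
Difference = 13

13


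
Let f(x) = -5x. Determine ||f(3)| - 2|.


f(3) = -15
|-15| = 15
|15 - 2| = 13

13


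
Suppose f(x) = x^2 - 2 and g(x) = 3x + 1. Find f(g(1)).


g(1) = 4
f(4) = 1*(4)^2 - 2 = 14

14


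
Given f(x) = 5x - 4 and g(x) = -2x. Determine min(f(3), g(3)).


-6


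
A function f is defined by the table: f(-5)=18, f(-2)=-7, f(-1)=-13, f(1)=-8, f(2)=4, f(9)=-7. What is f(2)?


Reading from the table at x = 2

4


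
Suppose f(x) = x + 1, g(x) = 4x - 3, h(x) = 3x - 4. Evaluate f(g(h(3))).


h(3) = 5
g(5) = 17
f(17) = 18

18


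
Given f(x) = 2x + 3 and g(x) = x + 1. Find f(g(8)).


g(8) = 9
f(9) = 21

21


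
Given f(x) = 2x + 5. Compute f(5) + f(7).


f(5) = 15
f(7) = 19
Sum = 34

34


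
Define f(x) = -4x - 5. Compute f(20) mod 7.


f(20) = -85
-85 mod 7 = 6

6


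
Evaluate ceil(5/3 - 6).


-4


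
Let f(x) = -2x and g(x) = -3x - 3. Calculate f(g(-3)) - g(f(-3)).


f(g(-3)) = -12
g(f(-3)) = -21
Difference = 9

9


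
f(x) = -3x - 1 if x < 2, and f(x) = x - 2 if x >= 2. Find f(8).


8 satisfies x >= 2
f(8) = 6

6


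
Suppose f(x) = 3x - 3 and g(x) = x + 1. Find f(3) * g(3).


f(3) = 6
g(3) = 4
Product = 24

24


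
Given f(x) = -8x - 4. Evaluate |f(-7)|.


f(-7) = 52
|52| = 52

52


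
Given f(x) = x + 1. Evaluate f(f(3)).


f(3) = 4
f(4) = 5

5


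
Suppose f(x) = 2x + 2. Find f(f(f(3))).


f(3) = 8
f(8) = 18
f(18) = 38

38


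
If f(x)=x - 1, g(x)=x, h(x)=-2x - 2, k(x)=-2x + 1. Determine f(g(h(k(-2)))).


k(-2) = 5
h(5) = -12
g(-12) = -12
f(-12) = -13

-13


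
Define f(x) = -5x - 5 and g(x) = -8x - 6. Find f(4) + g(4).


f(4) = -25
g(4) = -38
Sum = -63

-63


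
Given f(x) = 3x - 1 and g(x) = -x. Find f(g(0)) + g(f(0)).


f(g(0)) = -1
g(f(0)) = 1
Sum = 0

0


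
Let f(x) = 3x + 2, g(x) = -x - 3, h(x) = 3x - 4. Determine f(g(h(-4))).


41


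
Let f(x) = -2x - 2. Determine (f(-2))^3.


f(-2) = 2
(2)^3 = 8

8


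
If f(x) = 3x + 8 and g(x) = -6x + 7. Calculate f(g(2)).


g(2) = -5
f(-5) = -7

-7


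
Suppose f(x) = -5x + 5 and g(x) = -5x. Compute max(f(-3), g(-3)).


f(-3) = 20
g(-3) = 15
max = 20

20


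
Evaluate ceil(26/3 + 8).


26/3 = 8.6667
8.6667 + 8 = 16.6667
ceil(16.6667) = 17

17


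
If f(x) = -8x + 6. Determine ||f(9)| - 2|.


f(9) = -66
|-66| = 66
|66 - 2| = 64

64


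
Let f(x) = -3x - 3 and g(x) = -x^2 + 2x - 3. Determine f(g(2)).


6


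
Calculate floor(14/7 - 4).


14/7 = 2
2 - 4 = -2
floor(-2) = -2

-2


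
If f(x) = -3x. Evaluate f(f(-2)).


f(-2) = 6
f(6) = -18

-18


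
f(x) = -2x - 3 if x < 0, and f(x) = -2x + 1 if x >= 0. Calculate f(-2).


-2 satisfies x < 0
f(-2) = 1

1


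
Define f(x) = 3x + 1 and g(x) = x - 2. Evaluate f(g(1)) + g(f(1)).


f(g(1)) = -2
g(f(1)) = 2
Sum = 0

0


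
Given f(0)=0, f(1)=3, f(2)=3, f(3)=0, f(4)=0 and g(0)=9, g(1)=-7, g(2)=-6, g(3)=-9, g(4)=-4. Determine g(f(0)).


f(0) = 0
g(0) = 9

9


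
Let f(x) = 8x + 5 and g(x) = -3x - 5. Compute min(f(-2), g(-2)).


f(-2) = -11
g(-2) = 1
min = -11

-11


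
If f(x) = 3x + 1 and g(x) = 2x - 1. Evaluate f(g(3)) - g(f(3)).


f(g(3)) = 16
g(f(3)) = 19
Difference = -3

-3


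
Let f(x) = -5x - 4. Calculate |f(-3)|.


f(-3) = 11
|11| = 11

11


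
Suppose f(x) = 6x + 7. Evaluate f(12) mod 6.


f(12) = 79
79 mod 6 = 1

1


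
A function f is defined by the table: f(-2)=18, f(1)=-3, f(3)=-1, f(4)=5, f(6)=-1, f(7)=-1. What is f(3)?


Reading from the table at x = 3

-1


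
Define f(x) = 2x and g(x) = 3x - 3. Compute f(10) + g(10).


f(10) = 20
g(10) = 27
Sum = 47

47


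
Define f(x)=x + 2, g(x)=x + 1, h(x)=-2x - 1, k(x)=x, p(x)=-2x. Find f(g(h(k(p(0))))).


p(0) = 0
k(0) = 0
h(0) = -1
g(-1) = 0
f(0) = 2

2


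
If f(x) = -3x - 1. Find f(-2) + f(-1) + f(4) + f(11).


f(-2) = 5
f(-1) = 2
f(4) = -13
f(11) = -34
Sum = -40

-40


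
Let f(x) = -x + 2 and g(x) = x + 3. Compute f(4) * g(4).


f(4) = -2
g(4) = 7
Product = -14

-14


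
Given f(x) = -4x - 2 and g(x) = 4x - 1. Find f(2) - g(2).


f(2) = -10
g(2) = 7
Difference = -17

-17


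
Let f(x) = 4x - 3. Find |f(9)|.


f(9) = 33
|33| = 33

33


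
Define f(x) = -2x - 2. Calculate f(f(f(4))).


-38


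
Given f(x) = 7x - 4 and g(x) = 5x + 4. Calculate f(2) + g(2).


24


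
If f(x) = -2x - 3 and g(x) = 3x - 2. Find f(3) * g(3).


f(3) = -9
g(3) = 7
Product = -63

-63


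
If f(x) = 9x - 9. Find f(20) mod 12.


3


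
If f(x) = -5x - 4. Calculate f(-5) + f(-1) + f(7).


f(-5) = 21
f(-1) = 1
f(7) = -39
Sum = -17

-17


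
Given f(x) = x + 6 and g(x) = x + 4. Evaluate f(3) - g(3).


2


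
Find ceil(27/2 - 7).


27/2 = 13.5
13.5 - 7 = 6.5
ceil(6.5) = 7

7


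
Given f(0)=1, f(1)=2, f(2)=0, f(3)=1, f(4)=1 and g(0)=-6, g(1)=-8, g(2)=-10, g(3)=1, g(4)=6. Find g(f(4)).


-8


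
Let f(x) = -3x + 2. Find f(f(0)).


f(0) = 2
f(2) = -4

-4


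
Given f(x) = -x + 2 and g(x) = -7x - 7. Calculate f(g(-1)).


g(-1) = 0
f(0) = 2

2


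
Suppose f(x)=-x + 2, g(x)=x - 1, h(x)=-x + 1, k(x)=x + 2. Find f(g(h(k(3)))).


k(3) = 5
h(5) = -4
g(-4) = -5
f(-5) = 7

7


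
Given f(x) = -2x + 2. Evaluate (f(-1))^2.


f(-1) = 4
(4)^2 = 16

16


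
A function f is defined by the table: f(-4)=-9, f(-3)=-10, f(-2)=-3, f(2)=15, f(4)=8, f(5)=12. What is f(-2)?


Reading from the table at x = -2

-3


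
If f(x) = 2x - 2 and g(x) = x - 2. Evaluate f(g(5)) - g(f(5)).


f(g(5)) = 4
g(f(5)) = 6
Difference = -2

-2


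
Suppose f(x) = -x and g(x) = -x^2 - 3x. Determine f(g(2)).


g(2) = -10
f(-10) = 10

10


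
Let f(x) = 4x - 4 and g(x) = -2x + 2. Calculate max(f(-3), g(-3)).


f(-3) = -16
g(-3) = 8
max = 8

8


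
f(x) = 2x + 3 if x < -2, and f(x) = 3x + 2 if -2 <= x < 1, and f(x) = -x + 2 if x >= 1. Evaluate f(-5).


-5 satisfies x < -2
f(-5) = -7

-7


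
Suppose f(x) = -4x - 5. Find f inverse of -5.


Solve -4x - 5 = -5
x = (-5 + 5) / (-4) = 0

0


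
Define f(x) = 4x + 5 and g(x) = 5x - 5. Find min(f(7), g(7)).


f(7) = 33
g(7) = 30
min = 30

30


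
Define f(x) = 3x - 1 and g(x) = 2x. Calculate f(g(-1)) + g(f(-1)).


f(g(-1)) = -7
g(f(-1)) = -8
Sum = -15

-15


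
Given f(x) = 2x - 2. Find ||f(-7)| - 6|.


f(-7) = -16
|-16| = 16
|16 - 6| = 10

10


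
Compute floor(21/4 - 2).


21/4 = 5.25
5.25 - 2 = 3.25
floor(3.25) = 3

3


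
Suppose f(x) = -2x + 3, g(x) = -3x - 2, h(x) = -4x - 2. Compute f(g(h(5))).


-125


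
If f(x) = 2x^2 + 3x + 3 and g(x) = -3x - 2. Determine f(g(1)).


g(1) = -5
f(-5) = 2*(-5)^2 + 3*(-5) + 3 = 38

38


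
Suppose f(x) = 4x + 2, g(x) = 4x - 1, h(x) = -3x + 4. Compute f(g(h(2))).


h(2) = -2
g(-2) = -9
f(-9) = -34

-34


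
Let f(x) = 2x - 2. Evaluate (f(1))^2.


f(1) = 0
(0)^2 = 0

0


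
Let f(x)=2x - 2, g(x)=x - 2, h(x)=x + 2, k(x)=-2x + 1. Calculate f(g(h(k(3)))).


k(3) = -5
h(-5) = -3
g(-3) = -5
f(-5) = -12

-12


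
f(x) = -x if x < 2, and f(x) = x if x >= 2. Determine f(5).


5 satisfies x >= 2
f(5) = 5

5


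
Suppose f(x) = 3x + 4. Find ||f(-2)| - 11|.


f(-2) = -2
|-2| = 2
|2 - 11| = 9

9


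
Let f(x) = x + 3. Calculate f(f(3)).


f(3) = 6
f(6) = 9

9


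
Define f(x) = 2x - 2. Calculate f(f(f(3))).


f(3) = 4
f(4) = 6
f(6) = 10

10


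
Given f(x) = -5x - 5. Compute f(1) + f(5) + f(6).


f(1) = -10
f(5) = -30
f(6) = -35
Sum = -75

-75


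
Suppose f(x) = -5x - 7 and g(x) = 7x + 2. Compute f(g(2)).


g(2) = 16
f(16) = -87

-87


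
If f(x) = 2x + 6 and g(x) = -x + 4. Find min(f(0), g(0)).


f(0) = 6
g(0) = 4
min = 4

4


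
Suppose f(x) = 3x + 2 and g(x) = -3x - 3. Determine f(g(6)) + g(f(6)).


f(g(6)) = -61
g(f(6)) = -63
Sum = -124

-124


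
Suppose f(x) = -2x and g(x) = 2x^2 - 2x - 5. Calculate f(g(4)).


g(4) = 19
f(19) = -38

-38


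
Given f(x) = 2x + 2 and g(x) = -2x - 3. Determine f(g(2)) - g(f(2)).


3


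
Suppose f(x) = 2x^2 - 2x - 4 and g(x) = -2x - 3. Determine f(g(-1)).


g(-1) = -1
f(-1) = 2*(-1)^2 - 2*(-1) - 4 = 0

0


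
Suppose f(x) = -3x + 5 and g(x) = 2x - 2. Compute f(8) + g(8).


f(8) = -19
g(8) = 14
Sum = -5

-5


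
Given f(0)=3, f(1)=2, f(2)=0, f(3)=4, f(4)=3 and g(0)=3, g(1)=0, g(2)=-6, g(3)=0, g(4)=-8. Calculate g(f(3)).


f(3) = 4
g(4) = -8

-8


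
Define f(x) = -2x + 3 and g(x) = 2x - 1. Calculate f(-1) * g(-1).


f(-1) = 5
g(-1) = -3
Product = -15

-15


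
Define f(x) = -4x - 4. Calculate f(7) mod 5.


f(7) = -32
-32 mod 5 = 3

3


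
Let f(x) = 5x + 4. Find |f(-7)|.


f(-7) = -31
|-31| = 31

31


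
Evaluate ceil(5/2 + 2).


5/2 = 2.5
2.5 + 2 = 4.5
ceil(4.5) = 5

5


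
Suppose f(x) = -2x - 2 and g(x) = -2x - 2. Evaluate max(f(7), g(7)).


f(7) = -16
g(7) = -16
max = -16

-16


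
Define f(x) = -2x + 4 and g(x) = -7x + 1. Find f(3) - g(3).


f(3) = -2
g(3) = -20
Difference = 18

18


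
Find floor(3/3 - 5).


3/3 = 1
1 - 5 = -4
floor(-4) = -4

-4


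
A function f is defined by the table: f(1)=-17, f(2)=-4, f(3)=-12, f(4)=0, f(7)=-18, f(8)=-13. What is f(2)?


Reading from the table at x = 2

-4


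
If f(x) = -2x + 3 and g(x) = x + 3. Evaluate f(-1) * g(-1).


10


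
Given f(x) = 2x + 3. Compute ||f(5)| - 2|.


f(5) = 13
|13| = 13
|13 - 2| = 11

11


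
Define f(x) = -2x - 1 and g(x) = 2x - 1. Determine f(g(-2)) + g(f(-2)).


14


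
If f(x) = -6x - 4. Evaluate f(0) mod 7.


f(0) = -4
-4 mod 7 = 3

3


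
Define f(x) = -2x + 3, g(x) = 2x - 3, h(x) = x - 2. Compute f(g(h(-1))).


h(-1) = -3
g(-3) = -9
f(-9) = 21

21


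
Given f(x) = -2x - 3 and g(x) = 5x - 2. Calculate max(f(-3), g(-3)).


f(-3) = 3
g(-3) = -17
max = 3

3


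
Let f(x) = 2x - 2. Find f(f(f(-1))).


f(-1) = -4
f(-4) = -10
f(-10) = -22

-22


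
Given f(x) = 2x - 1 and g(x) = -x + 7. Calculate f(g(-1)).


g(-1) = 8
f(8) = 15

15


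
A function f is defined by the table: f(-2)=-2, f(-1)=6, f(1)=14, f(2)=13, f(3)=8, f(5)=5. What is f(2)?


Reading from the table at x = 2

13


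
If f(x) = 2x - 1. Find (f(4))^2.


f(4) = 7
(7)^2 = 49

49


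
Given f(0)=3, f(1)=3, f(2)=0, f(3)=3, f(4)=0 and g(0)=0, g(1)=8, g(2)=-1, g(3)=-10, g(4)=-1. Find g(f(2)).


f(2) = 0
g(0) = 0

0


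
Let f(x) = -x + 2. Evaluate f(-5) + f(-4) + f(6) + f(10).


f(-5) = 7
f(-4) = 6
f(6) = -4
f(10) = -8
Sum = 1

1


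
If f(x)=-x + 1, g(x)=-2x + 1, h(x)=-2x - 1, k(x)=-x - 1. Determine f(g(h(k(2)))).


10


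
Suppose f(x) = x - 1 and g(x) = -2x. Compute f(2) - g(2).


f(2) = 1
g(2) = -4
Difference = 5

5


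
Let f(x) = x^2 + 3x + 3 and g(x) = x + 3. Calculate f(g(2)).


43


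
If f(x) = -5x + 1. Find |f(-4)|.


f(-4) = 21
|21| = 21

21


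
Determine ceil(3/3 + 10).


3/3 = 1
1 + 10 = 11
ceil(11) = 11

11


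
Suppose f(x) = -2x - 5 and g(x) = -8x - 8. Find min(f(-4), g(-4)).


3


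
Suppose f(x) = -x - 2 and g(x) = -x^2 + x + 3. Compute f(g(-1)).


g(-1) = 1
f(1) = -3

-3


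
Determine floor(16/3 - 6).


16/3 = 5.3333
5.3333 - 6 = -0.6667
floor(-0.6667) = -1

-1


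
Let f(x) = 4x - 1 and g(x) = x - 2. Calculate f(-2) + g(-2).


f(-2) = -9
g(-2) = -4
Sum = -13

-13


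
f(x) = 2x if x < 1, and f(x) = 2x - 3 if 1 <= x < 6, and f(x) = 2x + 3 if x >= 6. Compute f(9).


9 satisfies x >= 6
f(9) = 21

21


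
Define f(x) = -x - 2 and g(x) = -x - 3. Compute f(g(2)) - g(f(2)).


f(g(2)) = 3
g(f(2)) = 1
Difference = 2

2


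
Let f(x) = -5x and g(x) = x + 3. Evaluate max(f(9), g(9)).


f(9) = -45
g(9) = 12
max = 12

12


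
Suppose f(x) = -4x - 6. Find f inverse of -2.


Solve -4x - 6 = -2
x = (-2 + 6) / (-4) = -1

-1


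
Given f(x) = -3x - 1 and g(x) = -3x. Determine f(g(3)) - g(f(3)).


f(g(3)) = 26
g(f(3)) = 30
Difference = -4

-4


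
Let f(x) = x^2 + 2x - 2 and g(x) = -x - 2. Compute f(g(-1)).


-3


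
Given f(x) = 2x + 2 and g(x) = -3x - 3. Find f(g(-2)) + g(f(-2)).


f(g(-2)) = 8
g(f(-2)) = 3
Sum = 11

11


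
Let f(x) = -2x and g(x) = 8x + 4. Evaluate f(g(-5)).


g(-5) = -36
f(-36) = 72

72


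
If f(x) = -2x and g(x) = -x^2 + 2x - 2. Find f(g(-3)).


34


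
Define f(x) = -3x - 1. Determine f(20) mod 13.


f(20) = -61
-61 mod 13 = 4

4


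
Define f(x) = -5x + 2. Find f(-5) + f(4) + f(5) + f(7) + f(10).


f(-5) = 27
f(4) = -18
f(5) = -23
f(7) = -33
f(10) = -48
Sum = -95

-95


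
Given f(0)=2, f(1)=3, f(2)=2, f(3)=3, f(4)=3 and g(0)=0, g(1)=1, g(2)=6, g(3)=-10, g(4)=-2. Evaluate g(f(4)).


f(4) = 3
g(3) = -10

-10


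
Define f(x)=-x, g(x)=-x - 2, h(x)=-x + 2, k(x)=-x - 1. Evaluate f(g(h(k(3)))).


k(3) = -4
h(-4) = 6
g(6) = -8
f(-8) = 8

8


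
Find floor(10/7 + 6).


10/7 = 1.4286
1.4286 + 6 = 7.4286
floor(7.4286) = 7

7


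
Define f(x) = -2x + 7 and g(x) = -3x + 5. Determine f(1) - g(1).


f(1) = 5
g(1) = 2
Difference = 3

3


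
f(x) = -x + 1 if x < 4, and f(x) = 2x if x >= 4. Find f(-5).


-5 satisfies x < 4
f(-5) = 6

6


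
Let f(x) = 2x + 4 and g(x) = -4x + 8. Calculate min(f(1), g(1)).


4


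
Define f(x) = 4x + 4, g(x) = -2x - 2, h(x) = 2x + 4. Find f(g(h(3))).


h(3) = 10
g(10) = -22
f(-22) = -84

-84


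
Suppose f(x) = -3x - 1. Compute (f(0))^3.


f(0) = -1
(-1)^3 = -1

-1


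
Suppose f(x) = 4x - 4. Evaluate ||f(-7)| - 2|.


f(-7) = -32
|-32| = 32
|32 - 2| = 30

30


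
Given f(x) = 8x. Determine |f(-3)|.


f(-3) = -24
|-24| = 24

24


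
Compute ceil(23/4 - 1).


23/4 = 5.75
5.75 - 1 = 4.75
ceil(4.75) = 5

5


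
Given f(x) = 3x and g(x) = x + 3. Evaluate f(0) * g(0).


f(0) = 0
g(0) = 3
Product = 0

0


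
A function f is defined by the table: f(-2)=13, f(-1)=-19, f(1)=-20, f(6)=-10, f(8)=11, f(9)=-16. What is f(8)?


Reading from the table at x = 8

11


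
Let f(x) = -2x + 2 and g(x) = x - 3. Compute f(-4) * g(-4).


f(-4) = 10
g(-4) = -7
Product = -70

-70


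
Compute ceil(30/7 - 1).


30/7 = 4.2857
4.2857 - 1 = 3.2857
ceil(3.2857) = 4

4


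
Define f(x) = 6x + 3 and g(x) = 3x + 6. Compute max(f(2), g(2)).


15


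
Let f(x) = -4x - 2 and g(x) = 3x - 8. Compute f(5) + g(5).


f(5) = -22
g(5) = 7
Sum = -15

-15


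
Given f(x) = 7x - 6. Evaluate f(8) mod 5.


f(8) = 50
50 mod 5 = 0

0


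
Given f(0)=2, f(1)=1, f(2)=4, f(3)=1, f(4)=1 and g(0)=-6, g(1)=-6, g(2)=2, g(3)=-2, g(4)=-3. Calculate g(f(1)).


f(1) = 1
g(1) = -6

-6


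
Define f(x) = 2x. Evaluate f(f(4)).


f(4) = 8
f(8) = 16

16


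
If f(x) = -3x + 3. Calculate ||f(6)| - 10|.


f(6) = -15
|-15| = 15
|15 - 10| = 5

5


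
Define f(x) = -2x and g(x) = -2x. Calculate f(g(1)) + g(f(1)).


f(g(1)) = 4
g(f(1)) = 4
Sum = 8

8


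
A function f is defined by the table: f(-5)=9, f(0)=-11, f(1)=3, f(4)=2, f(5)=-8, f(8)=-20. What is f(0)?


-11


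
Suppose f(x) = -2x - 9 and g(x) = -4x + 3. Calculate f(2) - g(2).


-8


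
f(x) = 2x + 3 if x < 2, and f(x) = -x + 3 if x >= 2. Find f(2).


2 satisfies x >= 2
f(2) = 1

1


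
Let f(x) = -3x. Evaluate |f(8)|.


f(8) = -24
|-24| = 24

24


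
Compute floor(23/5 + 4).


23/5 = 4.6
4.6 + 4 = 8.6
floor(8.6) = 8

8


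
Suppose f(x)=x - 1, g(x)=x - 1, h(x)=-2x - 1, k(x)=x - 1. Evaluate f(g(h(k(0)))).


-1


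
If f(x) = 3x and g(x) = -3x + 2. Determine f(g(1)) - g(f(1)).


f(g(1)) = -3
g(f(1)) = -7
Difference = 4

4


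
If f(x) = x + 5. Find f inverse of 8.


Solve x + 5 = 8
x = (8 - 5) / 1 = 3

3


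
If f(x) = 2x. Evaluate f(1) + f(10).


f(1) = 2
f(10) = 20
Sum = 22

22


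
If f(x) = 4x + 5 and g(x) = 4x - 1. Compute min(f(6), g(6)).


f(6) = 29
g(6) = 23
min = 23

23


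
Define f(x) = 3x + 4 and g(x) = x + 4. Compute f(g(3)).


g(3) = 7
f(7) = 25

25


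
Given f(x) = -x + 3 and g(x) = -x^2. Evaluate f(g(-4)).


g(-4) = -16
f(-16) = 19

19


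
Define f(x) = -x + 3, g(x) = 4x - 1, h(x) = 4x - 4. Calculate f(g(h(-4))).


h(-4) = -20
g(-20) = -81
f(-81) = 84

84


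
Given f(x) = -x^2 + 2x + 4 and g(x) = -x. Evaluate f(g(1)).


g(1) = -1
f(-1) = (-1)*(-1)^2 + 2*(-1) + 4 = 1

1


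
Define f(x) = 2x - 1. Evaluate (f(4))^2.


f(4) = 7
(7)^2 = 49

49


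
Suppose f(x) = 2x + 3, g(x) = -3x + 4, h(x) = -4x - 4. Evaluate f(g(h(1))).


h(1) = -8
g(-8) = 28
f(28) = 59

59


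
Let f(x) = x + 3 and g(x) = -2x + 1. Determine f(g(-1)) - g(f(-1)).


f(g(-1)) = 6
g(f(-1)) = -3
Difference = 9

9


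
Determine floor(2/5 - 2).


2/5 = 0.4
0.4 - 2 = -1.6
floor(-1.6) = -2

-2


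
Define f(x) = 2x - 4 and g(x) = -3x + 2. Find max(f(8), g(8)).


f(8) = 12
g(8) = -22
max = 12

12


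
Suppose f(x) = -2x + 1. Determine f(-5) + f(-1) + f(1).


f(-5) = 11
f(-1) = 3
f(1) = -1
Sum = 13

13


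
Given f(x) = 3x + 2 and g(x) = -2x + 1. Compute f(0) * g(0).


2


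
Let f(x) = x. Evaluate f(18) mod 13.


f(18) = 18
18 mod 13 = 5

5


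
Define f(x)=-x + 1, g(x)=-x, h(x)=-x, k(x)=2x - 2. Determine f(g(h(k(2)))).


k(2) = 2
h(2) = -2
g(-2) = 2
f(2) = -1

-1


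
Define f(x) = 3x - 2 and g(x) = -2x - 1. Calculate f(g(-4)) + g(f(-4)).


f(g(-4)) = 19
g(f(-4)) = 27
Sum = 46

46


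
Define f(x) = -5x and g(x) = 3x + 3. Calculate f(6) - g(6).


f(6) = -30
g(6) = 21
Difference = -51

-51


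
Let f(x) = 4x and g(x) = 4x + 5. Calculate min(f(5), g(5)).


f(5) = 20
g(5) = 25
min = 20

20


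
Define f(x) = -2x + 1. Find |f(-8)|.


f(-8) = 17
|17| = 17

17


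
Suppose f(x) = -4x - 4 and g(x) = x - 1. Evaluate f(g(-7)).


g(-7) = -8
f(-8) = 28

28


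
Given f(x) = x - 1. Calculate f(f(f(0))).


f(0) = -1
f(-1) = -2
f(-2) = -3

-3


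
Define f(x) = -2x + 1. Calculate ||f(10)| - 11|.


f(10) = -19
|-19| = 19
|19 - 11| = 8

8


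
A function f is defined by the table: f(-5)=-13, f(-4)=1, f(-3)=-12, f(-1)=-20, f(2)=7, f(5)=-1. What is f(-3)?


Reading from the table at x = -3

-12


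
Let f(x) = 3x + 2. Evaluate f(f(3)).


f(3) = 11
f(11) = 35

35


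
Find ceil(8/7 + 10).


8/7 = 1.1429
1.1429 + 10 = 11.1429
ceil(11.1429) = 12

12


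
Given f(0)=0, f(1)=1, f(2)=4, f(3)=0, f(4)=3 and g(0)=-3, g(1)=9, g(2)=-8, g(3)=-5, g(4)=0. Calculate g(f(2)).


f(2) = 4
g(4) = 0

0


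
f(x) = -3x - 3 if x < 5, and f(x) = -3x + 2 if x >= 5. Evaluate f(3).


3 satisfies x < 5
f(3) = -12

-12


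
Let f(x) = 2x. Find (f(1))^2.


f(1) = 2
(2)^2 = 4

4


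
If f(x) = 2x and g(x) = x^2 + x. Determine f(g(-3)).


g(-3) = 6
f(6) = 12

12


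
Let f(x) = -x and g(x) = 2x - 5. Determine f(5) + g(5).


f(5) = -5
g(5) = 5
Sum = 0

0


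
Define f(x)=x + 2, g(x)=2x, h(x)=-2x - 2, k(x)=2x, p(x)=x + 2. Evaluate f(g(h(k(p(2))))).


p(2) = 4
k(4) = 8
h(8) = -18
g(-18) = -36
f(-36) = -34

-34


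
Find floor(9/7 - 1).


9/7 = 1.2857
1.2857 - 1 = 0.2857
floor(0.2857) = 0

0


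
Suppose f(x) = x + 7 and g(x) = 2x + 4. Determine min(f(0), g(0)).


f(0) = 7
g(0) = 4
min = 4

4


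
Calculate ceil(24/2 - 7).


24/2 = 12
12 - 7 = 5
ceil(5) = 5

5


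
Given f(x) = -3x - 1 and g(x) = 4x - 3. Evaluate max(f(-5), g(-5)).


f(-5) = 14
g(-5) = -23
max = 14

14


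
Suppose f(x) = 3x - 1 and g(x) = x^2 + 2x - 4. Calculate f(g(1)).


-4


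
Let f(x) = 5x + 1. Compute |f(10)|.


f(10) = 51
|51| = 51

51


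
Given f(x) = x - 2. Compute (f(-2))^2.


f(-2) = -4
(-4)^2 = 16

16


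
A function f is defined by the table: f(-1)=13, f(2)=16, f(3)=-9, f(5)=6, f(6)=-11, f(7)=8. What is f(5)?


Reading from the table at x = 5

6


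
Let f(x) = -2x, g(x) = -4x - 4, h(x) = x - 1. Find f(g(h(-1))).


h(-1) = -2
g(-2) = 4
f(4) = -8

-8


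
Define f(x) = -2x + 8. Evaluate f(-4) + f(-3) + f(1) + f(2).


f(-4) = 16
f(-3) = 14
f(1) = 6
f(2) = 4
Sum = 40

40


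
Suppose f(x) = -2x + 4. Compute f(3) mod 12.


f(3) = -2
-2 mod 12 = 10

10


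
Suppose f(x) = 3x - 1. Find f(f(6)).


f(6) = 17
f(17) = 50

50


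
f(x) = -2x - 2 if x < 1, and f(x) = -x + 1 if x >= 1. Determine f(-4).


-4 satisfies x < 1
f(-4) = 6

6


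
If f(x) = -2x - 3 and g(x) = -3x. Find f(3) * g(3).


81


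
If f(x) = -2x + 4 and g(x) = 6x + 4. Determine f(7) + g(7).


36


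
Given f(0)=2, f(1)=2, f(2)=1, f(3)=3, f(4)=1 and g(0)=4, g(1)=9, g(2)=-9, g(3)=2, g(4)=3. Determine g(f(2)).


f(2) = 1
g(1) = 9

9


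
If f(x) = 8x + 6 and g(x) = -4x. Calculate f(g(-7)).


230


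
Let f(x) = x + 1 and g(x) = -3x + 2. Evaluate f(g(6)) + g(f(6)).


-34


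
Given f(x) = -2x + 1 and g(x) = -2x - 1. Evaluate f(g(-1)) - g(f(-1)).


f(g(-1)) = -1
g(f(-1)) = -7
Difference = 6

6


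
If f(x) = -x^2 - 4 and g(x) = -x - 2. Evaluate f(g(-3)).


g(-3) = 1
f(1) = (-1)*(1)^2 - 4 = -5

-5


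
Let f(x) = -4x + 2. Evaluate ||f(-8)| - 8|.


f(-8) = 34
|34| = 34
|34 - 8| = 26

26


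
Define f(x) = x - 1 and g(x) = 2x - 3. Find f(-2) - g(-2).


f(-2) = -3
g(-2) = -7
Difference = 4

4


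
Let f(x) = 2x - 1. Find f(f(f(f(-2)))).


f(-2) = -5
f(-5) = -11
f(-11) = -23
f(-23) = -47

-47


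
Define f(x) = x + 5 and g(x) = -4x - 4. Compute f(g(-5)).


g(-5) = 16
f(16) = 21

21


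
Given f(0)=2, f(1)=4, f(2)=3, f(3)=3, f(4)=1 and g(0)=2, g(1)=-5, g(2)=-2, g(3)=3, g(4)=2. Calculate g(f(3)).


f(3) = 3
g(3) = 3

3


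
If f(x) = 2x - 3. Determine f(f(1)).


f(1) = -1
f(-1) = -5

-5


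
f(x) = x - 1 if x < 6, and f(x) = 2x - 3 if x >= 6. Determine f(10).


10 satisfies x >= 6
f(10) = 17

17


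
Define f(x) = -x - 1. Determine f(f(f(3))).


f(3) = -4
f(-4) = 3
f(3) = -4

-4


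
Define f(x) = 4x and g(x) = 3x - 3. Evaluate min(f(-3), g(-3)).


f(-3) = -12
g(-3) = -12
min = -12

-12


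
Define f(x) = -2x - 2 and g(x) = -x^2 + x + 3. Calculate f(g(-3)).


g(-3) = -9
f(-9) = 16

16


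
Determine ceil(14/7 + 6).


14/7 = 2
2 + 6 = 8
ceil(8) = 8

8


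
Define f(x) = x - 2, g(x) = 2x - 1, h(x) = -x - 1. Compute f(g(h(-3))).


h(-3) = 2
g(2) = 3
f(3) = 1

1


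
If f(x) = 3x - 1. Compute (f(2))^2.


25


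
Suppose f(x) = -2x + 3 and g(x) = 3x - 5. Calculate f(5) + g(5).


f(5) = -7
g(5) = 10
Sum = 3

3


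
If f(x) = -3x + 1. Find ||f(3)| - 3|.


f(3) = -8
|-8| = 8
|8 - 3| = 5

5


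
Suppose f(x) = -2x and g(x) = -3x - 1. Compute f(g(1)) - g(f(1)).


3


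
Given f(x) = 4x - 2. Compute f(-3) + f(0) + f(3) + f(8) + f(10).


f(-3) = -14
f(0) = -2
f(3) = 10
f(8) = 30
f(10) = 38
Sum = 62

62


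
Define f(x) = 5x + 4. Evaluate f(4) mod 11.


f(4) = 24
24 mod 11 = 2

2


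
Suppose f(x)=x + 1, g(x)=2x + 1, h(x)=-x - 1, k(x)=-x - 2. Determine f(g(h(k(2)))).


k(2) = -4
h(-4) = 3
g(3) = 7
f(7) = 8

8


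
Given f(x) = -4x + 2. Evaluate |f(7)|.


f(7) = -26
|-26| = 26

26


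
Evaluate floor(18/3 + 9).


18/3 = 6
6 + 9 = 15
floor(15) = 15

15


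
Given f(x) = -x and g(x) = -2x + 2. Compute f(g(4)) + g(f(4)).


f(g(4)) = 6
g(f(4)) = 10
Sum = 16

16


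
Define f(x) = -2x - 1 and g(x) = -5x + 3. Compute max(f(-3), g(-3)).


f(-3) = 5
g(-3) = 18
max = 18

18


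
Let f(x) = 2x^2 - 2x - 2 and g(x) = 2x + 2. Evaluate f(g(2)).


g(2) = 6
f(6) = 2*(6)^2 - 2*(6) - 2 = 58

58


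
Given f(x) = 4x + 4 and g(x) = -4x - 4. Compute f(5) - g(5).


f(5) = 24
g(5) = -24
Difference = 48

48


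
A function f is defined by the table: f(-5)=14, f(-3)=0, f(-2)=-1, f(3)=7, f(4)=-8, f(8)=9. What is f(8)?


Reading from the table at x = 8

9


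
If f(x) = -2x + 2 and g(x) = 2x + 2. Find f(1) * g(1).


f(1) = 0
g(1) = 4
Product = 0

0


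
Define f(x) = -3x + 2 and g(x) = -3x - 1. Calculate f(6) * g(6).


f(6) = -16
g(6) = -19
Product = 304

304


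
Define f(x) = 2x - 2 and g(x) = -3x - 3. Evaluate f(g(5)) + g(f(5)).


f(g(5)) = -38
g(f(5)) = -27
Sum = -65

-65


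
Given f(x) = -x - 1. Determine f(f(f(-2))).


f(-2) = 1
f(1) = -2
f(-2) = 1

1


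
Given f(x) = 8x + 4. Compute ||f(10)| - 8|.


f(10) = 84
|84| = 84
|84 - 8| = 76

76


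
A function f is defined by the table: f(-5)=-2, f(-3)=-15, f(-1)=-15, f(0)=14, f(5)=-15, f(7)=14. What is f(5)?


Reading from the table at x = 5

-15


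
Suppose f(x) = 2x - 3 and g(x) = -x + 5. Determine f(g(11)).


g(11) = -6
f(-6) = -15

-15


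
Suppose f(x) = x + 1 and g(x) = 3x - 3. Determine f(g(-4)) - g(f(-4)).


f(g(-4)) = -14
g(f(-4)) = -12
Difference = -2

-2


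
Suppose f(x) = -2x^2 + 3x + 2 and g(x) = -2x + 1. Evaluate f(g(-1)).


g(-1) = 3
f(3) = (-2)*(3)^2 + 3*(3) + 2 = -7

-7


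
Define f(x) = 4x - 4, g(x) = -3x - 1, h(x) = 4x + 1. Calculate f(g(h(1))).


-68


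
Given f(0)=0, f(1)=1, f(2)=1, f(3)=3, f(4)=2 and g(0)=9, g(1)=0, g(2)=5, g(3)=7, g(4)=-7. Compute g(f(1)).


f(1) = 1
g(1) = 0

0


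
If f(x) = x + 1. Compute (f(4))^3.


f(4) = 5
(5)^3 = 125

125


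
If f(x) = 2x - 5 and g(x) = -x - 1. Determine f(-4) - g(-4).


f(-4) = -13
g(-4) = 3
Difference = -16

-16


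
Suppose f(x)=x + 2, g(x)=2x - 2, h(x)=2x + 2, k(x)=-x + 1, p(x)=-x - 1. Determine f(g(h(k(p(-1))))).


8


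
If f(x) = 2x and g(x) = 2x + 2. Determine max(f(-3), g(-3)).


-4


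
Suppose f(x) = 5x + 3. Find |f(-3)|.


f(-3) = -12
|-12| = 12

12


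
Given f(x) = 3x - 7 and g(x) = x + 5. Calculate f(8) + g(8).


f(8) = 17
g(8) = 13
Sum = 30

30


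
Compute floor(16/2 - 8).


16/2 = 8
8 - 8 = 0
floor(0) = 0

0


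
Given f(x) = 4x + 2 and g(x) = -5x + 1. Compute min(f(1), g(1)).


f(1) = 6
g(1) = -4
min = -4

-4


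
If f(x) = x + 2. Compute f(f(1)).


f(1) = 3
f(3) = 5

5


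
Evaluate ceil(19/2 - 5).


5


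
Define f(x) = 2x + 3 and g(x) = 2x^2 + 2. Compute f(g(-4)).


g(-4) = 34
f(34) = 71

71


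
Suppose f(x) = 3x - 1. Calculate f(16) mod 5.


2


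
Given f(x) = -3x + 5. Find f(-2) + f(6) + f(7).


-18


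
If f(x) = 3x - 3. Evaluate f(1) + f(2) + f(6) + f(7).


f(1) = 0
f(2) = 3
f(6) = 15
f(7) = 18
Sum = 36

36


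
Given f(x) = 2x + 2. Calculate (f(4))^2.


f(4) = 10
(10)^2 = 100

100


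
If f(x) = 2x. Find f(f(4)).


f(4) = 8
f(8) = 16

16


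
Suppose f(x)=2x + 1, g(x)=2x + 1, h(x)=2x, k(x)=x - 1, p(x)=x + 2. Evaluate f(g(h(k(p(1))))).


p(1) = 3
k(3) = 2
h(2) = 4
g(4) = 9
f(9) = 19

19


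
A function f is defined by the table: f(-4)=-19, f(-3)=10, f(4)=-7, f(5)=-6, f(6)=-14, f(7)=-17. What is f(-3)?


Reading from the table at x = -3

10


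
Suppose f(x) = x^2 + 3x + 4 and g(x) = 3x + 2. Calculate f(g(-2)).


g(-2) = -4
f(-4) = 1*(-4)^2 + 3*(-4) + 4 = 8

8


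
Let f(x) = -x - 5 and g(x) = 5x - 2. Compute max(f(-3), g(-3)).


f(-3) = -2
g(-3) = -17
max = -2

-2


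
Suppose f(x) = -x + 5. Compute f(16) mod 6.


1


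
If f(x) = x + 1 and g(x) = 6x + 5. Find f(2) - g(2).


f(2) = 3
g(2) = 17
Difference = -14

-14


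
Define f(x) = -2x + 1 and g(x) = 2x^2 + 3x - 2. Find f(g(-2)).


g(-2) = 0
f(0) = 1

1


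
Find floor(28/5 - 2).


28/5 = 5.6
5.6 - 2 = 3.6
floor(3.6) = 3

3


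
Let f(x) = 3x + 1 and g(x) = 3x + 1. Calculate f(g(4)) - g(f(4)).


f(g(4)) = 40
g(f(4)) = 40
Difference = 0

0


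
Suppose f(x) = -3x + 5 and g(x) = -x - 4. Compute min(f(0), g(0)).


f(0) = 5
g(0) = -4
min = -4

-4
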